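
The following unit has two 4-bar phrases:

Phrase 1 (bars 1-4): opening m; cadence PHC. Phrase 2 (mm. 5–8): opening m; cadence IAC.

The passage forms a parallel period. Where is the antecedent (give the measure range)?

The antecedent is the phrase ending with the weaker cadence (Phrygian half cadence, phrase 1) and the consequent the one ending more conclusively (imperfect authentic cadence, phrase 2); the antecedent is mm. 1-4.

measures 1–4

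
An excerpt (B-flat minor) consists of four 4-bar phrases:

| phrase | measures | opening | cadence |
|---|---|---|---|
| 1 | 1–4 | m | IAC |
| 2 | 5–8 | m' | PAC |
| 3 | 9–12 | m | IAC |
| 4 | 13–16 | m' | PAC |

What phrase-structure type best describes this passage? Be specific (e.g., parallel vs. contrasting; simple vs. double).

repeated period

The cadence pattern IAC–PAC–IAC–PAC is weak–strong twice, and phrases 3–4 restate phrases 1–2: a period heard twice, not a double period (which would end weakly at phrase 2).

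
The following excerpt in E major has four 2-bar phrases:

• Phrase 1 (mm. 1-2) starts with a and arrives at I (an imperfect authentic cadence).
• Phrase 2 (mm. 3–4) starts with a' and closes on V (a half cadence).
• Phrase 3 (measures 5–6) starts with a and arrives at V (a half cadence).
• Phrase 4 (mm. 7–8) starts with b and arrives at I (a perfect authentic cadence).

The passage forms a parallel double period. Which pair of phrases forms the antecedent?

In a double period the first pair of phrases (ending half cadence) is the large antecedent and the second pair (ending perfect authentic cadence) is the large consequent; the antecedent is phrases 1 and 2.

phrases 1 and 2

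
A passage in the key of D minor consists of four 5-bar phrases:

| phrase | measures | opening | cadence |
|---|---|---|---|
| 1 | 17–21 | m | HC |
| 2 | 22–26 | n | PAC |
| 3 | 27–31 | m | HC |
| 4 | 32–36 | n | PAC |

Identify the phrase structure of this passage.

The cadence pattern HC–PAC–HC–PAC is weak–strong twice, and phrases 3–4 restate phrases 1–2: a period heard twice, not a double period (which would end weakly at phrase 2).

repeated period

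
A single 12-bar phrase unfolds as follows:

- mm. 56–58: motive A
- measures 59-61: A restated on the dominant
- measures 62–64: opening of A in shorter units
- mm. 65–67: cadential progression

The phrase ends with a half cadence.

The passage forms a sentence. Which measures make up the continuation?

measures 62–67

After the presentation (measures 56–61), the continuation covers the fragmentation through the cadence: mm. 62–67.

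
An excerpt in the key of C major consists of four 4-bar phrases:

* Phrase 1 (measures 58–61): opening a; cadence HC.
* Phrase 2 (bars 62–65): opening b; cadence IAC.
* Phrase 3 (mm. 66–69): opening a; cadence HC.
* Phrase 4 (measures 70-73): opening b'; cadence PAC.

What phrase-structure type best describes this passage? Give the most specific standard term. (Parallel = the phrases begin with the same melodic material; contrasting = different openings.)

parallel double period

Four phrases in two halves: the first half (mm. 58-65) ends with an imperfect authentic cadence, the second (measures 66-73) with a perfect authentic cadence — a large antecedent–consequent pair, i.e. a double period.
Phrase 3 begins with the same material as phrase 1, making it parallel.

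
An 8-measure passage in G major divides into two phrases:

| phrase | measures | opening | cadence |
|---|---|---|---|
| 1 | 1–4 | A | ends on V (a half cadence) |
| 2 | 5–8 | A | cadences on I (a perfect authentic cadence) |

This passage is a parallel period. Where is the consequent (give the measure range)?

The antecedent is the phrase ending with the weaker cadence (half cadence, phrase 1) and the consequent the one ending more conclusively (perfect authentic cadence, phrase 2); the consequent is bars 5–8.

measures 5–8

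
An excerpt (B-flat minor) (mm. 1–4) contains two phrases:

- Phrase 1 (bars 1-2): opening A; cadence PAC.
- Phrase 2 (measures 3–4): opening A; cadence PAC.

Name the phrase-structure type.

Both phrases have the same opening (A) and the same cadence (perfect authentic cadence): the second is a restatement, not a consequent, so this is a repeated phrase rather than a period.

repeated phrase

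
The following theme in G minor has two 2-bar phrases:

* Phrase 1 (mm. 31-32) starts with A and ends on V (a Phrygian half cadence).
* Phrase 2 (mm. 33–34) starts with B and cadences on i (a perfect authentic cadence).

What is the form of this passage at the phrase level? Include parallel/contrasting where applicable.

Phrase 1 ends with a Phrygian half cadence (weaker) and phrase 2 with a perfect authentic cadence (stronger): antecedent + consequent = a period.
The two phrases open with different material (A / B), so the period is contrasting.

contrasting period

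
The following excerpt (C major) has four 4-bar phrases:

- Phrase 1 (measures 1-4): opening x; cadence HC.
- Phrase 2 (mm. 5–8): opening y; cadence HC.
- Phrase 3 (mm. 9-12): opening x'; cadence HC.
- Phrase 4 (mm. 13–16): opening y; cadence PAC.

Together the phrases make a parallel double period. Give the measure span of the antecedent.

measures 1–8

In a double period the first pair of phrases (ending half cadence) is the large antecedent and the second pair (ending perfect authentic cadence) is the large consequent; the antecedent is measures 1–8.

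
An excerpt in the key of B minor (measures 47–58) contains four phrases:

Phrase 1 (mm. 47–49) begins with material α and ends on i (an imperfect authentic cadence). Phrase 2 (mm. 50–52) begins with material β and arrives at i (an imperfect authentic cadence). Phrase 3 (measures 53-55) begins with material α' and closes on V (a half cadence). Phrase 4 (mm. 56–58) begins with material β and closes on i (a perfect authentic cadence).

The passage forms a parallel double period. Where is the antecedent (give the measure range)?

In a double period the four phrases pair into a large antecedent (phrases 1–2, ending imperfect authentic cadence) and a large consequent (phrases 3–4, ending perfect authentic cadence). The antecedent spans measures 47–52.

measures 47–52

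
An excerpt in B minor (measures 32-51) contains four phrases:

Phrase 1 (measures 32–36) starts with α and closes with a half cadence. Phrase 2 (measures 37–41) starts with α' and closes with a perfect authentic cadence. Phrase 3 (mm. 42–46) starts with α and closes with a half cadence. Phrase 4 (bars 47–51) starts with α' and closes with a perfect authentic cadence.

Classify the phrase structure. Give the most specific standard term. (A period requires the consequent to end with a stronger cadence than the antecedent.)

repeated period

The cadence pattern HC–PAC–HC–PAC is weak–strong twice, and phrases 3–4 restate phrases 1–2: a period heard twice, not a double period (which would end weakly at phrase 2).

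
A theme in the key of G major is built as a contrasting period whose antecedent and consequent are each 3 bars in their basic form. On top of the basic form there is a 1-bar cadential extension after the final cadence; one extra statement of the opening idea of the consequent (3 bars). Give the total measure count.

10 measures

Basic contrasting period: 3 + 3 = 6 bars.
6 (basic form) + 1 (cadential extension) + 3 (extra statement) = 10.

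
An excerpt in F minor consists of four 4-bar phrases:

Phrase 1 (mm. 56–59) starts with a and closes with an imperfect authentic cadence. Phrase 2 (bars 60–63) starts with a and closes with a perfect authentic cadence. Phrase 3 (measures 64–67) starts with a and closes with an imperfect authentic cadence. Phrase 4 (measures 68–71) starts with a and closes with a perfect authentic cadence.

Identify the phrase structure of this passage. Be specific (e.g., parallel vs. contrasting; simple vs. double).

repeated period

The cadence pattern IAC–PAC–IAC–PAC is weak–strong twice, and phrases 3–4 restate phrases 1–2: a period heard twice, not a double period (which would end weakly at phrase 2).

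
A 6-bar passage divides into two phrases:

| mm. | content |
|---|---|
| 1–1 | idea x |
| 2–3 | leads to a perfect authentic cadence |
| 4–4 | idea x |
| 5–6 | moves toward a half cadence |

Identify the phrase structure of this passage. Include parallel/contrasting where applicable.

phrase group

The second phrase closes with a half cadence, which is not stronger than the first phrase's perfect authentic cadence; without a weak→strong cadential pair there is no antecedent–consequent relationship, so this is a phrase group rather than a period.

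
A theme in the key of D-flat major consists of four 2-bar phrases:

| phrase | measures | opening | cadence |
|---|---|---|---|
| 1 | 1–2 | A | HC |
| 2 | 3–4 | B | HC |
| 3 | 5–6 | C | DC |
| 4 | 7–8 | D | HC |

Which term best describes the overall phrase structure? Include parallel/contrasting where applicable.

Phrase 4 ends with a half cadence, no stronger than phrase 2's half cadence, so the four phrases do not form a double period; nor do phrases 3–4 duplicate 1–2, so it is not a repeated period. With no phrase reaching a conclusive cadence, the passage is a phrase group.

phrase group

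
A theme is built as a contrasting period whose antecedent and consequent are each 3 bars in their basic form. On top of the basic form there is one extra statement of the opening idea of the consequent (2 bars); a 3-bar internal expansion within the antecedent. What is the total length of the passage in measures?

11 measures

Basic contrasting period: 3 + 3 = 6 bars.
6 (basic form) + 2 (extra statement) + 3 (internal expansion) = 11.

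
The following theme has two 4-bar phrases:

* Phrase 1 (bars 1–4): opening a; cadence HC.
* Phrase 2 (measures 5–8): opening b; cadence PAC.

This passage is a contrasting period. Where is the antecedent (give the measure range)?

The antecedent is the phrase ending with the weaker cadence (half cadence, phrase 1) and the consequent the one ending more conclusively (perfect authentic cadence, phrase 2); the antecedent is bars 1–4.

measures 1–4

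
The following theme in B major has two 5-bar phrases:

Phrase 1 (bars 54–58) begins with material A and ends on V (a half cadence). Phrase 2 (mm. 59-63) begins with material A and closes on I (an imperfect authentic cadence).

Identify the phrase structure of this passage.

Phrase 1 ends with a half cadence (weaker) and phrase 2 with an imperfect authentic cadence (stronger): antecedent + consequent = a period.
The two phrases open with the same material (A / A), so the period is parallel.

parallel period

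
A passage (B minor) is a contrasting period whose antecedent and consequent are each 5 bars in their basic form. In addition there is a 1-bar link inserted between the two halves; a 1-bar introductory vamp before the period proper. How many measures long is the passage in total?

Basic contrasting period: 5 + 5 = 10 bars.
10 (basic form) + 1 (link) + 1 (introduction) = 12.

12 measures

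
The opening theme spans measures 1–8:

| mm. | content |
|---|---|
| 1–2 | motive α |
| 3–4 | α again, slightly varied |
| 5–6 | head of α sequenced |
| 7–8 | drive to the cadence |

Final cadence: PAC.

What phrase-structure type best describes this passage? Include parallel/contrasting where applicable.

sentence

Basic idea (measures 1–2) + its repetition (mm. 3–4) form the presentation; fragmentation and cadence (measures 5-8) form the continuation — the 8-bar whole is a sentence.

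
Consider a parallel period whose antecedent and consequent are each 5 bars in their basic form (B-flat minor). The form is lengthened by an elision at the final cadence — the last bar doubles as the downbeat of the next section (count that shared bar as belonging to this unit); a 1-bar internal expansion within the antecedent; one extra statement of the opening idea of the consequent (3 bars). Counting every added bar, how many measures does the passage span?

14 measures

Basic parallel period: 5 + 5 = 10 bars.
10 (basic form) + 1 (internal expansion) + 3 (extra statement) = 14.
The elision shares a bar with the next section but does not change this unit's count.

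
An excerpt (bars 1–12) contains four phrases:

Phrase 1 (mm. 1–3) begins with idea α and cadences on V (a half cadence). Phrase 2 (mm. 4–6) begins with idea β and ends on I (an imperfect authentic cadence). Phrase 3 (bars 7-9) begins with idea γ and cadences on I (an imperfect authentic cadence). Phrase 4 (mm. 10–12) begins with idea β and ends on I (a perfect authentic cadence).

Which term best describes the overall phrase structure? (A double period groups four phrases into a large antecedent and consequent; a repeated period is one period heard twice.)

contrasting double period

Four phrases in two halves: the first half (mm. 1–6) ends with an imperfect authentic cadence, the second (mm. 7–12) with a perfect authentic cadence — a large antecedent–consequent pair, i.e. a double period.
Phrase 3 begins with different material from phrase 1, making it contrasting.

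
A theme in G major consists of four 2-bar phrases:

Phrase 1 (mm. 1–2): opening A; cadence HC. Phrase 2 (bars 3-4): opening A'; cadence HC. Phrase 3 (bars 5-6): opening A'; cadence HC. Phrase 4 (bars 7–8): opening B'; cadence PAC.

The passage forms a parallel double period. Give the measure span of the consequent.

measures 5–8

In a double period the first pair of phrases (ending half cadence) is the large antecedent and the second pair (ending perfect authentic cadence) is the large consequent; the consequent is measures 5–8.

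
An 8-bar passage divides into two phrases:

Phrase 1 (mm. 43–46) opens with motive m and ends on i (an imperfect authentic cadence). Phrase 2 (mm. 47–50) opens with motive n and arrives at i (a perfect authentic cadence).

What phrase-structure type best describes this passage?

Phrase 1 ends with an imperfect authentic cadence (weaker) and phrase 2 with a perfect authentic cadence (stronger): antecedent + consequent = a period.
The two phrases open with different material (m / n), so the period is contrasting.

contrasting period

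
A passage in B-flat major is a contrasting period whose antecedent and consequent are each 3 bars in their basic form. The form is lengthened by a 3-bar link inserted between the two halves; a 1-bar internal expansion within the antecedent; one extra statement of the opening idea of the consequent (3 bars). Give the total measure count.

Basic contrasting period: 3 + 3 = 6 bars.
6 (basic form) + 3 (link) + 1 (internal expansion) + 3 (extra statement) = 13.

13 measures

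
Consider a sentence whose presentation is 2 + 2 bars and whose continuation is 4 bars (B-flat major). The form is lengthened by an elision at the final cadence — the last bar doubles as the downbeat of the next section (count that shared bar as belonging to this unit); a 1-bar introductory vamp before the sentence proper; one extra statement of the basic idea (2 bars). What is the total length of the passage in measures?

Basic sentence: 2 + 2 + 4 = 8 bars.
8 (basic form) + 1 (introduction) + 2 (extra statement) = 11.
The elision shares a bar with the next section but does not change this unit's count.

11 measures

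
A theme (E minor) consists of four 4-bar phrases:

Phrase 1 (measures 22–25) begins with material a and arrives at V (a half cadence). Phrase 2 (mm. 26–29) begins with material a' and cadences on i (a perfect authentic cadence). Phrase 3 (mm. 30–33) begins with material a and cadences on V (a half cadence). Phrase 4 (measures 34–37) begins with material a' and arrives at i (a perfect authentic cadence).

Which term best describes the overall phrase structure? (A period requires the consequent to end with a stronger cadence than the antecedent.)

repeated period

The cadence pattern HC–PAC–HC–PAC is weak–strong twice, and phrases 3–4 restate phrases 1–2: a period heard twice, not a double period (which would end weakly at phrase 2).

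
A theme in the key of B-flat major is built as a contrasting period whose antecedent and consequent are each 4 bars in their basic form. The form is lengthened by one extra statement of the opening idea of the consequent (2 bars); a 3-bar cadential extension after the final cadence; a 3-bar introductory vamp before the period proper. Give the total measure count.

16 measures

Basic contrasting period: 4 + 4 = 8 bars.
8 (basic form) + 2 (extra statement) + 3 (cadential extension) + 3 (introduction) = 16.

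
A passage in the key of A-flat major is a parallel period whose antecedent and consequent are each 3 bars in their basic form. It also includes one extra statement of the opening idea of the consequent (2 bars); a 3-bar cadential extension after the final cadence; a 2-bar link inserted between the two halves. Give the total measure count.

13 measures

Basic parallel period: 3 + 3 = 6 bars.
6 (basic form) + 2 (extra statement) + 3 (cadential extension) + 2 (link) = 13.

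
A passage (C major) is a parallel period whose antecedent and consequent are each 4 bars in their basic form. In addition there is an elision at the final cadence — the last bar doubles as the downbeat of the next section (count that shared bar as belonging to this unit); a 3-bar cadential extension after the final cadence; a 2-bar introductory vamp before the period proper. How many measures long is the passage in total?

Basic parallel period: 4 + 4 = 8 bars.
8 (basic form) + 3 (cadential extension) + 2 (introduction) = 13.
The elision shares a bar with the next section but does not change this unit's count.

13 measures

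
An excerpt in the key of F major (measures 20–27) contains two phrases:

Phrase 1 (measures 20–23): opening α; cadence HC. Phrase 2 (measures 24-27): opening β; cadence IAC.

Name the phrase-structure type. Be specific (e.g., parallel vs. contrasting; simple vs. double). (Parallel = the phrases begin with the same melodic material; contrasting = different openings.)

Phrase 1 ends with a half cadence (weaker) and phrase 2 with an imperfect authentic cadence (stronger): antecedent + consequent = a period.
The two phrases open with different material (α / β), so the period is contrasting.

contrasting period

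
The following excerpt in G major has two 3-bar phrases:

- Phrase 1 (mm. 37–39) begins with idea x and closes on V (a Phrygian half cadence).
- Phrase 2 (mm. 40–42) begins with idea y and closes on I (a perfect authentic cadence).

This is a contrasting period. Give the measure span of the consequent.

measures 40–42

The phrase ending with the weaker cadence (Phrygian half cadence) is the antecedent; the one ending more conclusively (perfect authentic cadence) is the consequent. The consequent is measures 40–42.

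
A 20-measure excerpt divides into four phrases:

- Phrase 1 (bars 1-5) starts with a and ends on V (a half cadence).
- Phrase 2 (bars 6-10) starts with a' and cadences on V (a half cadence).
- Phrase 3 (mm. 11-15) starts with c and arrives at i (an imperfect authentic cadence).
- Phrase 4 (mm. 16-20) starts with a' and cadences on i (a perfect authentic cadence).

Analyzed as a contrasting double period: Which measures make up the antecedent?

In a double period the four phrases pair into a large antecedent (phrases 1–2, ending half cadence) and a large consequent (phrases 3–4, ending perfect authentic cadence). The antecedent spans mm. 1-10.

measures 1–10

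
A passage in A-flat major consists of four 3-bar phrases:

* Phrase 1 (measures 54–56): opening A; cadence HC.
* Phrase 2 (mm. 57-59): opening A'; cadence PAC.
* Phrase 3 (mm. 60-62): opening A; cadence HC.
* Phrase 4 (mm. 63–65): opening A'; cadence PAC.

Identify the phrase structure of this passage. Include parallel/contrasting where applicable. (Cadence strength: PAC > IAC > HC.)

The cadence pattern HC–PAC–HC–PAC is weak–strong twice, and phrases 3–4 restate phrases 1–2: a period heard twice, not a double period (which would end weakly at phrase 2).

repeated period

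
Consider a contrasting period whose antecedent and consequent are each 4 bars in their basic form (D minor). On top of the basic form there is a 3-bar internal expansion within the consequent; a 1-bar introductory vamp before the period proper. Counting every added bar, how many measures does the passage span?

12 measures

Basic contrasting period: 4 + 4 = 8 bars.
8 (basic form) + 3 (internal expansion) + 1 (introduction) = 12.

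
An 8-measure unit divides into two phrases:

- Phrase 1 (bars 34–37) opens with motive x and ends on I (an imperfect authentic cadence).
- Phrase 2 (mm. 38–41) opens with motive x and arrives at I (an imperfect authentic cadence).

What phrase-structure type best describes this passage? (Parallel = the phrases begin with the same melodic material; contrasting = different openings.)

Both phrases have the same opening (x) and the same cadence (imperfect authentic cadence): the second is a restatement, not a consequent, so this is a repeated phrase rather than a period.

repeated phrase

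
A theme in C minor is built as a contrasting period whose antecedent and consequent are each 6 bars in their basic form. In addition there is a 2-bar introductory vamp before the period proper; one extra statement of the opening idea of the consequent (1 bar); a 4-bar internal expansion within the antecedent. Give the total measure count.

Basic contrasting period: 6 + 6 = 12 bars.
12 (basic form) + 2 (introduction) + 1 (extra statement) + 4 (internal expansion) = 19.

19 measures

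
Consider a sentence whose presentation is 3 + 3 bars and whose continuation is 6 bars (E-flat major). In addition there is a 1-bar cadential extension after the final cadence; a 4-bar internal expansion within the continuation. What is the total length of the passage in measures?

Basic sentence: 3 + 3 + 6 = 12 bars.
12 (basic form) + 1 (cadential extension) + 4 (internal expansion) = 17.

17 measures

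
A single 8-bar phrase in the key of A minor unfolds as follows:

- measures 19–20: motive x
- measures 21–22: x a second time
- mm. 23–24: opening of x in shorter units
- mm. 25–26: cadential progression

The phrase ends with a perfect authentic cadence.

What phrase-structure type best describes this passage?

sentence

Basic idea (measures 19-20) + its repetition (measures 21–22) form the presentation; fragmentation and cadence (mm. 23–26) form the continuation — the 8-bar whole is a sentence.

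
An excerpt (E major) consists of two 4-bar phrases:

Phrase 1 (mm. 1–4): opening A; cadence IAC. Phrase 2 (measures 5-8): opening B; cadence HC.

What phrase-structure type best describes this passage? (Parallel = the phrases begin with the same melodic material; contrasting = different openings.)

phrase group

The second phrase closes with a half cadence, which is not stronger than the first phrase's imperfect authentic cadence; without a weak→strong cadential pair there is no antecedent–consequent relationship, so this is a phrase group rather than a period.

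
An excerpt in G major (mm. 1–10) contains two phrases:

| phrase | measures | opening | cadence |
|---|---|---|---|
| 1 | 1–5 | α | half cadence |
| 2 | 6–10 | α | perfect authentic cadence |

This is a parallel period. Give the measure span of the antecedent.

measures 1–5

The phrase ending with the weaker cadence (half cadence) is the antecedent; the one ending more conclusively (perfect authentic cadence) is the consequent. The antecedent is measures 1–5.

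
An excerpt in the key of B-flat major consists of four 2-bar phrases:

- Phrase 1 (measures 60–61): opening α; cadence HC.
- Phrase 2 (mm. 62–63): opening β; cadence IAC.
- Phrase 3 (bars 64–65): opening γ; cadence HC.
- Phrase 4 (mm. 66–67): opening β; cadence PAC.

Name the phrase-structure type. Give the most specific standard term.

contrasting double period

Four phrases in two halves: the first half (bars 60-63) ends with an imperfect authentic cadence, the second (bars 64–67) with a perfect authentic cadence — a large antecedent–consequent pair, i.e. a double period.
Phrase 3 begins with different material from phrase 1, making it contrasting.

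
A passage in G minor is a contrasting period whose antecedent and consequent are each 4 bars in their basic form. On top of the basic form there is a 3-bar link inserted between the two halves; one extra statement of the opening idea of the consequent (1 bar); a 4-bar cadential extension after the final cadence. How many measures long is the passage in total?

16 measures

Basic contrasting period: 4 + 4 = 8 bars.
8 (basic form) + 3 (link) + 1 (extra statement) + 4 (cadential extension) = 16.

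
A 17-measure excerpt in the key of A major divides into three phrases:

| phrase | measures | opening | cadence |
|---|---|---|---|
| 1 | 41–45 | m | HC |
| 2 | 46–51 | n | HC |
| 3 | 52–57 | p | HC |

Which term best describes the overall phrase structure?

The final phrase closes with a half cadence, which is not stronger than the preceding half cadence; the 3 phrases lack an overall antecedent–consequent design and so form a phrase group.

phrase group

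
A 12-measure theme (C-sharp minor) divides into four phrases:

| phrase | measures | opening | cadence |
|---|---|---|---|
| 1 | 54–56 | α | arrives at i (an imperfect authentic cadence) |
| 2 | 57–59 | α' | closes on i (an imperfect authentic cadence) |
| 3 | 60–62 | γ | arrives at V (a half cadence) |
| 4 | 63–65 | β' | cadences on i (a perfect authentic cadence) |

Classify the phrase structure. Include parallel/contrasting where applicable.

Four phrases in two halves: the first half (measures 54–59) ends with an imperfect authentic cadence, the second (bars 60-65) with a perfect authentic cadence — a large antecedent–consequent pair, i.e. a double period.
Phrase 3 begins with different material from phrase 1, making it contrasting.

contrasting double period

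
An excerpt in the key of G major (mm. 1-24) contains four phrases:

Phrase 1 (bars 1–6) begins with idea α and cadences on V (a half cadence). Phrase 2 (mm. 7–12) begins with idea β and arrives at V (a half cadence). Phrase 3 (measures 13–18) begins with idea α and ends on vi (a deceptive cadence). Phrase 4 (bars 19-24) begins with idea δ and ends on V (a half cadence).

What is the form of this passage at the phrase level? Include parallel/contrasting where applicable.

phrase group

Phrase 4 ends with a half cadence, no stronger than phrase 2's half cadence, so the four phrases do not form a double period; nor do phrases 3–4 duplicate 1–2, so it is not a repeated period. With no phrase reaching a conclusive cadence, the passage is a phrase group.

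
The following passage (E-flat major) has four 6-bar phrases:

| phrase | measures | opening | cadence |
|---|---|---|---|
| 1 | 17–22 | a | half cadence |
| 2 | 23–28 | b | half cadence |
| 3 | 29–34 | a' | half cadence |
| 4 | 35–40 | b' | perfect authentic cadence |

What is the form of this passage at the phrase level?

Four phrases in two halves: the first half (measures 17–28) ends with a half cadence, the second (bars 29–40) with a perfect authentic cadence — a large antecedent–consequent pair, i.e. a double period.
Phrase 3 begins with the same material as phrase 1, making it parallel.

parallel double period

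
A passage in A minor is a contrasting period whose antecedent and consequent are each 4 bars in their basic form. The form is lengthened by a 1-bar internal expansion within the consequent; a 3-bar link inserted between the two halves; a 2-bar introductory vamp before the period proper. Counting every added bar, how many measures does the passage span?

14 measures

Basic contrasting period: 4 + 4 = 8 bars.
8 (basic form) + 1 (internal expansion) + 3 (link) + 2 (introduction) = 14.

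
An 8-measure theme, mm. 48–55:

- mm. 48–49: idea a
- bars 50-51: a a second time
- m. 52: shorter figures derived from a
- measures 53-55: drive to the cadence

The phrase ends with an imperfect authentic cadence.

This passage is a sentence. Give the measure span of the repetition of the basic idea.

The presentation of a sentence is the basic idea (mm. 48–49) plus its repetition (bars 50–51); the repetition of the basic idea is therefore measures 50–51.

measures 50–51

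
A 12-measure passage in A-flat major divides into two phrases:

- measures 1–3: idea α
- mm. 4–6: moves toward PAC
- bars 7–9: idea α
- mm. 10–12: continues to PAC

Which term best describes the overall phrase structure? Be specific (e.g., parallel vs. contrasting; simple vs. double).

repeated phrase

Both phrases have the same opening (α) and the same cadence (perfect authentic cadence): the second is a restatement, not a consequent, so this is a repeated phrase rather than a period.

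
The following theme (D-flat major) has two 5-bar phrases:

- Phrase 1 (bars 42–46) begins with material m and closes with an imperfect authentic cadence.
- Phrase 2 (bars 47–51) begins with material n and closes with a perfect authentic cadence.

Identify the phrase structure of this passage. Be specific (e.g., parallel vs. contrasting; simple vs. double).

contrasting period

Phrase 1 ends with an imperfect authentic cadence (weaker) and phrase 2 with a perfect authentic cadence (stronger): antecedent + consequent = a period.
The two phrases open with different material (m / n), so the period is contrasting.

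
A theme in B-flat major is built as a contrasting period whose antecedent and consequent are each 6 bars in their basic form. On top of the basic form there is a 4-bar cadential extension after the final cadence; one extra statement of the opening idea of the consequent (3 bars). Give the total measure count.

19 measures

Basic contrasting period: 6 + 6 = 12 bars.
12 (basic form) + 4 (cadential extension) + 3 (extra statement) = 19.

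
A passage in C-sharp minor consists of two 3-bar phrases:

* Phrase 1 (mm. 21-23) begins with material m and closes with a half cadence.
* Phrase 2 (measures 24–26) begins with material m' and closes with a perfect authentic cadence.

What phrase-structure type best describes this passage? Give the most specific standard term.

Phrase 1 ends with a half cadence (weaker) and phrase 2 with a perfect authentic cadence (stronger): antecedent + consequent = a period.
The two phrases open with the same material (m / m'), so the period is parallel.

parallel period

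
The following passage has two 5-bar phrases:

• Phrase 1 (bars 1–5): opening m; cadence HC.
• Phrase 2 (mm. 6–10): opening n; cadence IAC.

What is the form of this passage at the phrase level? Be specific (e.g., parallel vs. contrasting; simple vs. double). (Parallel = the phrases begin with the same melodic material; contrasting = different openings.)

Phrase 1 ends with a half cadence (weaker) and phrase 2 with an imperfect authentic cadence (stronger): antecedent + consequent = a period.
The two phrases open with different material (m / n), so the period is contrasting.

contrasting period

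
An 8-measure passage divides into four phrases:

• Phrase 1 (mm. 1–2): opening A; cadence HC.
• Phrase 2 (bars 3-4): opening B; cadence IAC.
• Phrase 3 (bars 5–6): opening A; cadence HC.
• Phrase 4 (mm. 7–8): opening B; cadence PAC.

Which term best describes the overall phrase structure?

Four phrases in two halves: the first half (bars 1-4) ends with an imperfect authentic cadence, the second (mm. 5-8) with a perfect authentic cadence — a large antecedent–consequent pair, i.e. a double period.
Phrase 3 begins with the same material as phrase 1, making it parallel.

parallel double period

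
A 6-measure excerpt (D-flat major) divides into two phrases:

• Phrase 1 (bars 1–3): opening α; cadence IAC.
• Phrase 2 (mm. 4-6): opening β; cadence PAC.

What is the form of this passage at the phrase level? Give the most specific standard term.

contrasting period

Phrase 1 ends with an imperfect authentic cadence (weaker) and phrase 2 with a perfect authentic cadence (stronger): antecedent + consequent = a period.
The two phrases open with different material (α / β), so the period is contrasting.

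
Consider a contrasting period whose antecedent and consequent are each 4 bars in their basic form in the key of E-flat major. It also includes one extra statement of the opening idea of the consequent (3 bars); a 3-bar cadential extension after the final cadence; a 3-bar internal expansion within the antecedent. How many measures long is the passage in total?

Basic contrasting period: 4 + 4 = 8 bars.
8 (basic form) + 3 (extra statement) + 3 (cadential extension) + 3 (internal expansion) = 17.

17 measures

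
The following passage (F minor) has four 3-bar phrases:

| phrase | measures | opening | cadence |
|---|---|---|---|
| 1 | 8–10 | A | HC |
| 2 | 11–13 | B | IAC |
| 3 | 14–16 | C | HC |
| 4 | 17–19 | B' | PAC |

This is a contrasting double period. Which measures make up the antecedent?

measures 8–13

In a double period the first pair of phrases (ending imperfect authentic cadence) is the large antecedent and the second pair (ending perfect authentic cadence) is the large consequent; the antecedent is measures 8–13.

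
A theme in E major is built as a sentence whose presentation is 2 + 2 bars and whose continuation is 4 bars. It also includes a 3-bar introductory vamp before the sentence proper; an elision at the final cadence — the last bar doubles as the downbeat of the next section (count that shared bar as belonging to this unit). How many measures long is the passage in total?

11 measures

Basic sentence: 2 + 2 + 4 = 8 bars.
8 (basic form) + 3 (introduction) = 11.
The elision shares a bar with the next section but does not change this unit's count.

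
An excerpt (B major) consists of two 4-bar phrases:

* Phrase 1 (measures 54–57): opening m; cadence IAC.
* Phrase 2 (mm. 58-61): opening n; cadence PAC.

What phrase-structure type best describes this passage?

Phrase 1 ends with an imperfect authentic cadence (weaker) and phrase 2 with a perfect authentic cadence (stronger): antecedent + consequent = a period.
The two phrases open with different material (m / n), so the period is contrasting.

contrasting period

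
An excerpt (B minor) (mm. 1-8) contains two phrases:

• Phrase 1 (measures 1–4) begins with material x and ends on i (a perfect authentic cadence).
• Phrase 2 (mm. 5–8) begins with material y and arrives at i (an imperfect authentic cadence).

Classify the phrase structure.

phrase group

The second phrase closes with an imperfect authentic cadence, which is not stronger than the first phrase's perfect authentic cadence; without a weak→strong cadential pair there is no antecedent–consequent relationship, so this is a phrase group rather than a period.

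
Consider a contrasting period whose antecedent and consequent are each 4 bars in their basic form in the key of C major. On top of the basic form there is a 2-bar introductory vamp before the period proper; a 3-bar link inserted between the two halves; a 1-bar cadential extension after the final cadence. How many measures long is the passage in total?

14 measures

Basic contrasting period: 4 + 4 = 8 bars.
8 (basic form) + 2 (introduction) + 3 (link) + 1 (cadential extension) = 14.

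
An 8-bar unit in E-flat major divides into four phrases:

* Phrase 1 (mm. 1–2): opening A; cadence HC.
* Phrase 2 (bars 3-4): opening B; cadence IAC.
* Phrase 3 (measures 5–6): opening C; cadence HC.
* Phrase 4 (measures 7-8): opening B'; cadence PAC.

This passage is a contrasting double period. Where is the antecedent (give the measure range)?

In a double period the four phrases pair into a large antecedent (phrases 1–2, ending imperfect authentic cadence) and a large consequent (phrases 3–4, ending perfect authentic cadence). The antecedent spans measures 1-4.

measures 1–4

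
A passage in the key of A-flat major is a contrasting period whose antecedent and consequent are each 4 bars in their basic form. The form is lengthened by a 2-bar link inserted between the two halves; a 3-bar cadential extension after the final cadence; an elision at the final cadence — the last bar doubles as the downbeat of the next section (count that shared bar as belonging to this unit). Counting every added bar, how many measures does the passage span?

13 measures

Basic contrasting period: 4 + 4 = 8 bars.
8 (basic form) + 2 (link) + 3 (cadential extension) = 13.
The elision shares a bar with the next section but does not change this unit's count.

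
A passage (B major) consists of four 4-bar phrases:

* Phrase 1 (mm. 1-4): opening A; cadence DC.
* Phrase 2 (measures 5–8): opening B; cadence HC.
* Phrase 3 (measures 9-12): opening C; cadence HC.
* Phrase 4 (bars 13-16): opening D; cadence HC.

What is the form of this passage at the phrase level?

Phrase 4 ends with a half cadence, no stronger than phrase 2's half cadence, so the four phrases do not form a double period; nor do phrases 3–4 duplicate 1–2, so it is not a repeated period. With no phrase reaching a conclusive cadence, the passage is a phrase group.

phrase group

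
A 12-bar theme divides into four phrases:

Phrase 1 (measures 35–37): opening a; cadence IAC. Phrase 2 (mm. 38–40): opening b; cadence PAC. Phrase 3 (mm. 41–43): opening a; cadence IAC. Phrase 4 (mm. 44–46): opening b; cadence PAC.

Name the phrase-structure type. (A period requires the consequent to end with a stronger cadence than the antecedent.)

repeated period

The cadence pattern IAC–PAC–IAC–PAC is weak–strong twice, and phrases 3–4 restate phrases 1–2: a period heard twice, not a double period (which would end weakly at phrase 2).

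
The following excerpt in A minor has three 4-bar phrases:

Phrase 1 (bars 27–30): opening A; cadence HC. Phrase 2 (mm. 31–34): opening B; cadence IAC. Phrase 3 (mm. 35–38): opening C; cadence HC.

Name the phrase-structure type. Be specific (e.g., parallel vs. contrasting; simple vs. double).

The final phrase closes with a half cadence, which is not stronger than the preceding imperfect authentic cadence; the 3 phrases lack an overall antecedent–consequent design and so form a phrase group.

phrase group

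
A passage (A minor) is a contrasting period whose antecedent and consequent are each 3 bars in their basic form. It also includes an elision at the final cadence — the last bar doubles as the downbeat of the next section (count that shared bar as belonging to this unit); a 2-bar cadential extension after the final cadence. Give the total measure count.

Basic contrasting period: 3 + 3 = 6 bars.
6 (basic form) + 2 (cadential extension) = 8.
The elision shares a bar with the next section but does not change this unit's count.

8 measures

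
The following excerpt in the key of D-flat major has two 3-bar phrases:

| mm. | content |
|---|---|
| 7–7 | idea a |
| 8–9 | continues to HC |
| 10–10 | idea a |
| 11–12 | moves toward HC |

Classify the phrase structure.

repeated phrase

Both phrases have the same opening (a) and the same cadence (half cadence): the second is a restatement, not a consequent, so this is a repeated phrase rather than a period.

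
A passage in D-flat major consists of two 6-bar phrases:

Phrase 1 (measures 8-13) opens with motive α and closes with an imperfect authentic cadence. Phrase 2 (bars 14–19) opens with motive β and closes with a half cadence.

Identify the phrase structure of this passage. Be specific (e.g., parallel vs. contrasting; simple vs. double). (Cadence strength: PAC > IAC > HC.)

The second phrase closes with a half cadence, which is not stronger than the first phrase's imperfect authentic cadence; without a weak→strong cadential pair there is no antecedent–consequent relationship, so this is a phrase group rather than a period.

phrase group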